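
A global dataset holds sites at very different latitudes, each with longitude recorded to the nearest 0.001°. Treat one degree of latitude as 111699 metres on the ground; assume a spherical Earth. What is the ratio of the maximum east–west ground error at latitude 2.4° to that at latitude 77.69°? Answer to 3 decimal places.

4.686

Rounding to 3 decimal places leaves the longitude within ±0.0005° of the true value.
At 2.4°: 0.0005° × 111699 × cos 2.4° = 0.0005 × 111699 × 0.9991 ≈ 55.801 m.
Error at 77.69° = 0.0005° × 111699 × cos 77.69° ≈ 55.849 × 0.2132 = 11.907 m.
The ratio reduces to cos 2.4° / cos 77.69° = 0.9991/0.2132 ≈ 4.6863.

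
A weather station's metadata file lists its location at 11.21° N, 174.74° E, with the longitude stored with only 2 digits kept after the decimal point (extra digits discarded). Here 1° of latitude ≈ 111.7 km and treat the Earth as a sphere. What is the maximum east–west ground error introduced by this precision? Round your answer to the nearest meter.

1096 meters

Truncating at 2 decimal places can drop up to a full unit in the last place, so the longitude may be off by as much as 0.01°.
At latitude 11.21° a degree of longitude spans 111700 m × cos 11.21° = 111700 × 0.9809 ≈ 109569 m.
Maximum E–W displacement: 0.01 × 109569 = 1095.69 m.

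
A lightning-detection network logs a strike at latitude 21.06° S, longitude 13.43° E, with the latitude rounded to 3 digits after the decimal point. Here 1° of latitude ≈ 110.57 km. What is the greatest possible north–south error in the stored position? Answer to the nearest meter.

Rounding to 3 decimal places leaves the latitude within ±0.0005° of the true value.
Along the meridian that is 0.0005° × 110570 m/° = 55.285 m.

55 meters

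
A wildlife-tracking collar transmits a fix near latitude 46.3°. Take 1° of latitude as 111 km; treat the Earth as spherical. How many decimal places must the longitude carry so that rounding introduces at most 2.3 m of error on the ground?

At 46.3° one degree of longitude covers 111000 × cos 46.3° ≈ 111000 × 0.6909 ≈ 76687.9 m.
With N decimal places the half-ulp bound is 0.5·10⁻ᴺ°, or 0.5·10⁻ᴺ × 76687.9 m on the ground.
Setting 38344 × 10⁻ᴺ ≤ 2.3 gives 10ᴺ ≥ 1.667e+04, i.e. N ≥ 4.22.
So 5 decimal places suffice (0.383 m); 4 would allow up to 3.83 m.

5 decimal places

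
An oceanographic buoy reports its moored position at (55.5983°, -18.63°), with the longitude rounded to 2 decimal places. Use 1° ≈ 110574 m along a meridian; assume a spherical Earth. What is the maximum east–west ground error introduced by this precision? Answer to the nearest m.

312 m

Rounding to 2 decimal places leaves the longitude within ±0.005° of the true value.
At latitude 55.5983° a degree of longitude spans 110574 m × cos 55.5983° = 110574 × 0.5650 ≈ 62473.4 m.
East–west error: 0.005° × 62473.4 m/° ≈ 312.367 m.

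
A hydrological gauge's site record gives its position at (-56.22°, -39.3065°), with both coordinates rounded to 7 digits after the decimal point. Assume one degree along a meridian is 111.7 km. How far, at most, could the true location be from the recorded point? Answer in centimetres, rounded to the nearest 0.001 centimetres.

0.639 centimetres

Rounding to 7 decimal places leaves each coordinate within ±5e-08° of the true value.
Latitude error → 5e-08 × 111700 = 0.005585 m along the meridian.
Longitude error → 5e-08 × 111700 × cos 56.22° = 5e-08 × 111700 × 0.5560 ≈ 0.00310529 m.
Worst case both components are at the extreme and orthogonal: √(0.005585² + 0.00310529²) ≈ 0.00639023 m.
That is 0.00639023 m = 0.63902 cm.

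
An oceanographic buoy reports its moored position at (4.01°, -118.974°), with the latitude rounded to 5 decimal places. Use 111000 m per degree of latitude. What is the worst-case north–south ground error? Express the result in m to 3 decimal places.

Rounding to 5 decimal places leaves the latitude within ±5e-06° of the true value.
So the N–S error is at most 5e-06 × 111000 = 0.555 m.

0.555 m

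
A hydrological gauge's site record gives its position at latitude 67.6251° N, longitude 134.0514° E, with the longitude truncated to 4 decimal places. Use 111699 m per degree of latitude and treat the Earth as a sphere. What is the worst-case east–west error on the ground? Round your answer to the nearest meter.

Truncating at 4 decimal places can drop up to a full unit in the last place, so the longitude may be off by as much as 0.0001°.
At latitude 67.6251° a degree of longitude spans 111699 m × cos 67.6251° = 111699 × 0.3807 ≈ 42519.9 m.
Maximum E–W displacement: 0.0001 × 42519.9 = 4.25199 m.

4 meters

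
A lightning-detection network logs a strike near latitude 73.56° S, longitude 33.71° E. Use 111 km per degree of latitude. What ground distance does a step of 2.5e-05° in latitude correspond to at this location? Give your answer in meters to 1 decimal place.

2.8 meters

Along a meridian 2.5e-05° is 2.5e-05 × 111000 = 2.775 m.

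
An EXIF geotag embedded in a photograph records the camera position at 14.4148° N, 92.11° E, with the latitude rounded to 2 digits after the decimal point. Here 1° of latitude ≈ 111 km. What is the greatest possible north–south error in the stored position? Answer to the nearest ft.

1821 ft

Rounding to 2 decimal places leaves the latitude within ±0.005° of the true value.
North–south distance: 0.005° × 111000 m/° = 555 m.
Converting: 555 m × 3.2808 ft/m ≈ 1820.9 ft.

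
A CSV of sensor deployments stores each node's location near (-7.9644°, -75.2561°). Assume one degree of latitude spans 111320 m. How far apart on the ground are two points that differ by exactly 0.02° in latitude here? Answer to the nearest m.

2226 m

Along a meridian 0.02° is 0.02 × 111320 = 2226.4 m.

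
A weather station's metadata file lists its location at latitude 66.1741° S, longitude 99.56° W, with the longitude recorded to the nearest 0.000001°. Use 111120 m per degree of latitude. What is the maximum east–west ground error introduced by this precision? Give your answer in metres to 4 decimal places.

0.0224 metres

Rounding to 6 decimal places leaves the longitude within ±5e-07° of the true value.
One degree of longitude at 66.1741° is 111120 × cos 66.1741° ≈ 111120 × 0.4040 = 44887.9 m.
So at most 5e-07° × 44887.9 ≈ 0.022444 m east–west.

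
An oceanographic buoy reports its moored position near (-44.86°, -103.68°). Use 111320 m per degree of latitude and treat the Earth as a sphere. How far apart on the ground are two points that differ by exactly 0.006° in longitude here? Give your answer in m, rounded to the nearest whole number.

473 m

At 44.86° a degree of longitude is 111320 × cos 44.86° ≈ 78907.2 m, so 0.006° corresponds to 473.443 m.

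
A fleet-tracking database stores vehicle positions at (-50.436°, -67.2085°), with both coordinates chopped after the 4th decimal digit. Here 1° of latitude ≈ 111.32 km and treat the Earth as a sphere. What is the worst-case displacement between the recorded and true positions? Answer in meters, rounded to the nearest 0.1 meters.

Truncating at 4 decimal places can drop up to a full unit in the last place, so each coordinate may be off by as much as 0.0001°.
North–south component: 0.0001° × 111320 = 11.132 m.
Longitude error → 0.0001 × 111320 × cos 50.436° = 0.0001 × 111320 × 0.6369 ≈ 7.09041 m.
The two errors are perpendicular, so the maximum displacement is √(11.132² + 7.09041²) ≈ 13.1983 m.

13.2 meters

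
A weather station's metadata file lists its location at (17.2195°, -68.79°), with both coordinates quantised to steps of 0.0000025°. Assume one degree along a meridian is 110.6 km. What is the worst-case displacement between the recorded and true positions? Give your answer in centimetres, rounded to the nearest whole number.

With a 0.0000025° grid the true value lies within half a step, ±0.0000025°/2 = ±1.25e-06°, of the stored one.
N–S: 1.25e-06° × 110600 m/° = 0.13825 m.
E–W at 17.2195°: 1.25e-06° × 110600 × cos 17.2195° = 1.25e-06 × 110600 × 0.9552 ≈ 0.132053 m.
Combining orthogonally: (0.13825² + 0.132053²)^½ ≈ 0.191184 m.
That is 0.191184 m = 19.118 cm.

19 centimetres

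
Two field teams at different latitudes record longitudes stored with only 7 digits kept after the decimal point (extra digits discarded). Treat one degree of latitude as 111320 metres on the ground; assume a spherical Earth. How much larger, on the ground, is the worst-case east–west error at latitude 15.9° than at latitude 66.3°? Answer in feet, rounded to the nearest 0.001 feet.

0.020 feet

Truncating at 7 decimal places can drop up to a full unit in the last place, so the longitude may be off by as much as 1e-07°.
Error at 15.9° = 1e-07° × 111320 × cos 15.9° ≈ 0.011132 × 0.9617 = 0.010706 m.
Error at 66.3° = 1e-07° × 111320 × cos 66.3° ≈ 0.011132 × 0.4019 = 0.0044745 m.
Difference: 0.010706 − 0.0044745 = 0.0062316 m.
Converting: 0.00623162 m × 3.2808 ft/m ≈ 0.020445 ft.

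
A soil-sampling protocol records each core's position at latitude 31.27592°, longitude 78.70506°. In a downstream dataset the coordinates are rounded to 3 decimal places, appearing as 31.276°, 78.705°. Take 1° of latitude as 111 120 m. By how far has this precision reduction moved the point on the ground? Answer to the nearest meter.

11 meters

The latitude changed by -0.00008° and the longitude by +0.00006°.
N–S: -0.00008° × 111120 m/° = -8.8896 m.
E–W at 31.276°: 0.00006° × 111120 × cos 31.276° = 0.00006 × 111120 × 0.8547 ≈ 5.6983 m.
Distance: √(8.8896² + 5.6983²) ≈ 10.5591 m.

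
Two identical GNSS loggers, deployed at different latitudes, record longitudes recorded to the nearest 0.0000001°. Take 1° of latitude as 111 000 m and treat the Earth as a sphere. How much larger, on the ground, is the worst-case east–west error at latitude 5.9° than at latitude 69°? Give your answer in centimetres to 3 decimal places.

0.353 centimetres

Rounding to 7 decimal places leaves the longitude within ±5e-08° of the true value.
Error at 5.9° = 5e-08° × 111000 × cos 5.9° ≈ 0.00555 × 0.9947 = 0.0055206 m.
Error at 69° = 5e-08° × 111000 × cos 69° ≈ 0.00555 × 0.3584 = 0.0019889 m.
So the lower-latitude error exceeds the higher by 0.0055206 − 0.0019889 = 0.0035317 m.
That is 0.00353166 m = 0.35317 cm.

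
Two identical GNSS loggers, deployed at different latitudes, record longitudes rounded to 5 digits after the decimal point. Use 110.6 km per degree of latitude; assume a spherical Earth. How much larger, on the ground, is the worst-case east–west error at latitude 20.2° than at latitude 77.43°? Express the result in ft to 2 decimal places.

1.31 ft

Rounding to 5 decimal places leaves the longitude within ±5e-06° of the true value.
At 20.2°: 5e-06° × 110600 × cos 20.2° = 5e-06 × 110600 × 0.9385 ≈ 0.51899 m.
Error at 77.43° = 5e-06° × 110600 × cos 77.43° ≈ 0.553 × 0.2176 = 0.12035 m.
Difference: 0.51899 − 0.12035 = 0.39864 m.
Converting: 0.398636 m × 3.2808 ft/m ≈ 1.3079 ft.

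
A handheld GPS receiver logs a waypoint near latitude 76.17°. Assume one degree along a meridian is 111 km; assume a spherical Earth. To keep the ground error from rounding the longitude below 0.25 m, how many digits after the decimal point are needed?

5

At 76.17° one degree of longitude covers 111000 × cos 76.17° ≈ 111000 × 0.2390 ≈ 26533.7 m.
Rounding to N decimal places gives at most 0.5 × 10⁻ᴺ degrees of error, i.e. 0.5 × 10⁻ᴺ × 26533.7 m.
Need 0.5 × 26533.7 × 10⁻ᴺ ≤ 0.25 → 10⁻ᴺ ≤ 1.884e-05, so N ≥ 4.72.
At 4 places the error can reach 1.33 m, but 5 places keeps it to 0.133 m.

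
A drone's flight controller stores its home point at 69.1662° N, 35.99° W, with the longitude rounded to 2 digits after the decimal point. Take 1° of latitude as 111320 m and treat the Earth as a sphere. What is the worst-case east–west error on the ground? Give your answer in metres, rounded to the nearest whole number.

198 metres

Rounding to 2 decimal places leaves the longitude within ±0.005° of the true value.
At latitude 69.1662° a degree of longitude spans 111320 m × cos 69.1662° = 111320 × 0.3557 ≈ 39591.9 m.
Maximum E–W displacement: 0.005 × 39591.9 = 197.959 m.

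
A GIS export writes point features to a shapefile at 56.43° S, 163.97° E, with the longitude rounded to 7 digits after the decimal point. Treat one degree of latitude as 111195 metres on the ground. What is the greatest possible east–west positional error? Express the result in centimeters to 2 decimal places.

Rounding to 7 decimal places leaves the longitude within ±5e-08° of the true value.
Parallels shrink by cos φ, so at 56.43° a degree of longitude is 111195 × 0.5530 ≈ 61485.9 m.
East–west error: 5e-08° × 61485.9 m/° ≈ 0.00307429 m.
That is 0.00307429 m = 0.30743 cm.

0.31 centimeters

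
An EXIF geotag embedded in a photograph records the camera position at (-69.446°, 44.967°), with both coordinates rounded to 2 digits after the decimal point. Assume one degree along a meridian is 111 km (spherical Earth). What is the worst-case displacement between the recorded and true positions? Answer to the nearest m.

588 m

Rounding to 2 decimal places leaves each coordinate within ±0.005° of the true value.
North–south component: 0.005° × 111000 = 555 m.
East–west component at 69.446°: 0.005° × 111000 × cos 69.446° ≈ 0.005 × 38971 ≈ 194.855 m.
The two errors are perpendicular, so the maximum displacement is √(555² + 194.855²) ≈ 588.212 m.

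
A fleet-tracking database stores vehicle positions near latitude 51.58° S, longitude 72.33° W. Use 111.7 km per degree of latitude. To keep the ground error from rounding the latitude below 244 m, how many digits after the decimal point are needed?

3

One degree of latitude covers 111700 m.
Rounding to N decimal places gives at most 0.5 × 10⁻ᴺ degrees of error, i.e. 0.5 × 10⁻ᴺ × 111700 m.
Need 0.5 × 111700 × 10⁻ᴺ ≤ 244 → 10⁻ᴺ ≤ 4.369e-03, so N ≥ 2.36.
So 3 decimal places suffice (55.9 m); 2 would allow up to 558 m.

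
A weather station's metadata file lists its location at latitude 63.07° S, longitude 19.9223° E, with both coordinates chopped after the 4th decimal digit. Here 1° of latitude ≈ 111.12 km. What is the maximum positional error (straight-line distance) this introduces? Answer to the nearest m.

12 m

Truncating at 4 decimal places can drop up to a full unit in the last place, so each coordinate may be off by as much as 0.0001°.
Latitude error → 0.0001 × 111120 = 11.112 m along the meridian.
Longitude error → 0.0001 × 111120 × cos 63.07° = 0.0001 × 111120 × 0.4529 ≈ 5.03264 m.
Worst case both components are at the extreme and orthogonal: √(11.112² + 5.03264²) ≈ 12.1985 m.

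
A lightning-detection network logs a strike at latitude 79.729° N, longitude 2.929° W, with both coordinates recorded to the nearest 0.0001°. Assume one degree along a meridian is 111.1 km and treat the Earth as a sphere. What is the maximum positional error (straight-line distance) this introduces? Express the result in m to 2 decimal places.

Rounding to 4 decimal places leaves each coordinate within ±5e-05° of the true value.
Latitude error → 5e-05 × 111100 = 5.555 m along the meridian.
East–west component at 79.729°: 5e-05° × 111100 × cos 79.729° ≈ 5e-05 × 19809.6 ≈ 0.99048 m.
The two errors are perpendicular, so the maximum displacement is √(5.555² + 0.99048²) ≈ 5.64261 m.

5.64 m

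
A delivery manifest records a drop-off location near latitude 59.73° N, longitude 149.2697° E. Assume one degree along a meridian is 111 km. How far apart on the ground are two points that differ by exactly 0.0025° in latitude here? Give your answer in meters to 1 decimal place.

0.0025° × 111000 m/° = 277.5 m.

277.5 meters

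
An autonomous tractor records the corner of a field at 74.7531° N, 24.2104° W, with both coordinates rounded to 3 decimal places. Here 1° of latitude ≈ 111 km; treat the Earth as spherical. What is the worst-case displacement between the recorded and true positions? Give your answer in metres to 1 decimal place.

57.4 metres

Rounding to 3 decimal places leaves each coordinate within ±0.0005° of the true value.
Latitude error → 0.0005 × 111000 = 55.5 m along the meridian.
Longitude error → 0.0005 × 111000 × cos 74.7531° = 0.0005 × 111000 × 0.2630 ≈ 14.5953 m.
The two errors are perpendicular, so the maximum displacement is √(55.5² + 14.5953²) ≈ 57.3871 m.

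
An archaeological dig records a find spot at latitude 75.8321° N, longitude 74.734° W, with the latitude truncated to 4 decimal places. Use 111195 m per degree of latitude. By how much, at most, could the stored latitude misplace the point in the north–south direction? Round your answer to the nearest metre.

Truncating at 4 decimal places can drop up to a full unit in the last place, so the latitude may be off by as much as 0.0001°.
Along the meridian that is 0.0001° × 111195 m/° = 11.1195 m.

11 metres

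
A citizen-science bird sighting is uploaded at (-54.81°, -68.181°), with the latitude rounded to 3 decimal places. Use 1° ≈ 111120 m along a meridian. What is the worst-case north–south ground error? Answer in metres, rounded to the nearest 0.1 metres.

Rounding to 3 decimal places leaves the latitude within ±0.0005° of the true value.
Along the meridian that is 0.0005° × 111120 m/° = 55.56 m.

55.6 metres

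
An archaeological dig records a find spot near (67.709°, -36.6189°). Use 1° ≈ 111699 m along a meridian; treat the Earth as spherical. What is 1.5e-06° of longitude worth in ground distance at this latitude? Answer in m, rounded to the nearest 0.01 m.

0.06 m

At 67.709° a degree of longitude is 111699 × cos 67.709° ≈ 42368.6 m, so 1.5e-06° corresponds to 0.063553 m.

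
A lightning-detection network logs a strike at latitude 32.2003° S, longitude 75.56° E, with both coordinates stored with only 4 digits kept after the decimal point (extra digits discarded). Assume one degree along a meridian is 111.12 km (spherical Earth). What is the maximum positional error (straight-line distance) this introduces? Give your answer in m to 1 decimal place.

14.6 m

Truncating at 4 decimal places can drop up to a full unit in the last place, so each coordinate may be off by as much as 0.0001°.
N–S: 0.0001° × 111120 m/° = 11.112 m.
E–W at 32.2003°: 0.0001° × 111120 × cos 32.2003° = 0.0001 × 111120 × 0.8462 ≈ 9.40287 m.
The two errors are perpendicular, so the maximum displacement is √(11.112² + 9.40287²) ≈ 14.5565 m.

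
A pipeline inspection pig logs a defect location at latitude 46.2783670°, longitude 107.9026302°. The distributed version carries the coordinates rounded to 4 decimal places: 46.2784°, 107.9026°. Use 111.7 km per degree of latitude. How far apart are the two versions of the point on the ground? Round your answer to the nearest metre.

The latitude changed by -0.0000330° and the longitude by +0.0000302°.
N–S: -0.0000330° × 111700 m/° = -3.6861 m.
East–west at this latitude: 0.0000302° × 111700 × cos 46.2784° ≈ 0.0000302 × 77202 = 2.3315 m.
Combined displacement = (3.6861² + 2.3315²)^½ ≈ 4.36156 m.

4 metres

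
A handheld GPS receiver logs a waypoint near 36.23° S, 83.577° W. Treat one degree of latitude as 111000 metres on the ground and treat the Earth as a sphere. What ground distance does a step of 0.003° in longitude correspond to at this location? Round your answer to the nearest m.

269 m

At 36.23° a degree of longitude is 111000 × cos 36.23° ≈ 89538.3 m, so 0.003° corresponds to 268.615 m.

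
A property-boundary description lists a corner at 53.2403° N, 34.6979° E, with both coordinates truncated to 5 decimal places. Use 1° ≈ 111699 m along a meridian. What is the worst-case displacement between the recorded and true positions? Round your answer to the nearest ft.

Truncating at 5 decimal places can drop up to a full unit in the last place, so each coordinate may be off by as much as 1e-05°.
Latitude error → 1e-05 × 111699 = 1.11699 m along the meridian.
East–west component at 53.2403°: 1e-05° × 111699 × cos 53.2403° ≈ 1e-05 × 66847.4 ≈ 0.668474 m.
The two errors are perpendicular, so the maximum displacement is √(1.11699² + 0.668474²) ≈ 1.30174 m.
In feet: 1.30174 m ÷ 0.3048 ≈ 4.2708 ft.

4 ft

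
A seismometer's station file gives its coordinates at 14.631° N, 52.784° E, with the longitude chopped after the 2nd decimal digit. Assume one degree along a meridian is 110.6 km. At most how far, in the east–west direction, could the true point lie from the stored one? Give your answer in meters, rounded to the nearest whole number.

Truncating at 2 decimal places can drop up to a full unit in the last place, so the longitude may be off by as much as 0.01°.
One degree of longitude at 14.631° is 110600 × cos 14.631° ≈ 110600 × 0.9676 = 107014 m.
So at most 0.01° × 107014 ≈ 1070.14 m east–west.

1070 meters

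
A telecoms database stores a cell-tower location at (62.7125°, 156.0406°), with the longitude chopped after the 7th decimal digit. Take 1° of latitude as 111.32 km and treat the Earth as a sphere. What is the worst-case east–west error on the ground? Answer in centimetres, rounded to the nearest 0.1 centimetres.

0.5 centimetres

Truncating at 7 decimal places can drop up to a full unit in the last place, so the longitude may be off by as much as 1e-07°.
Parallels shrink by cos φ, so at 62.7125° a degree of longitude is 111320 × 0.4585 ≈ 51035.3 m.
So at most 1e-07° × 51035.3 ≈ 0.00510353 m east–west.
That is 0.00510353 m = 0.51035 cm.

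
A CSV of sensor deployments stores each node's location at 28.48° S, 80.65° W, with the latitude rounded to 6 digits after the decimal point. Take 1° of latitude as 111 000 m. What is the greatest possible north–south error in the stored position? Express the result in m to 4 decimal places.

Rounding to 6 decimal places leaves the latitude within ±5e-07° of the true value.
Along the meridian that is 5e-07° × 111000 m/° = 0.0555 m.

0.0555 m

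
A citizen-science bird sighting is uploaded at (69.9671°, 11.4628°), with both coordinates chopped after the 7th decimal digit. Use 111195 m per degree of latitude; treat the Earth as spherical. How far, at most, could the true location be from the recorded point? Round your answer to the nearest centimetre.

Truncating at 7 decimal places can drop up to a full unit in the last place, so each coordinate may be off by as much as 1e-07°.
North–south component: 1e-07° × 111195 = 0.0111195 m.
Longitude error → 1e-07 × 111195 × cos 69.9671° = 1e-07 × 111195 × 0.3426 ≈ 0.00380909 m.
Combining orthogonally: (0.0111195² + 0.00380909²)^½ ≈ 0.0117538 m.
That is 0.0117538 m = 1.1754 cm.

1 centimetres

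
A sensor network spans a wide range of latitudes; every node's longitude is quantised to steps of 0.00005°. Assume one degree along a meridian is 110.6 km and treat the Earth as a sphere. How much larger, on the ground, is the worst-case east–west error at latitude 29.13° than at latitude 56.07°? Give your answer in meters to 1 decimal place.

With a 0.00005° grid the true value lies within half a step, ±0.00005°/2 = ±2.5e-05°, of the stored one.
Error at 29.13° = 2.5e-05° × 110600 × cos 29.13° ≈ 2.765 × 0.8735 = 2.4153 m.
Error at 56.07° = 2.5e-05° × 110600 × cos 56.07° ≈ 2.765 × 0.5582 = 1.5434 m.
So the lower-latitude error exceeds the higher by 2.4153 − 1.5434 = 0.87191 m.

0.9 meters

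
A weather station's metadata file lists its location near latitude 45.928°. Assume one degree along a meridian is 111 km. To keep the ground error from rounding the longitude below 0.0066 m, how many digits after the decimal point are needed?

7 decimal places

At 45.928° one degree of longitude covers 111000 × cos 45.928° ≈ 111000 × 0.6956 ≈ 77207.4 m.
With N decimal places the half-ulp bound is 0.5·10⁻ᴺ°, or 0.5·10⁻ᴺ × 77207.4 m on the ground.
Need 0.5 × 77207.4 × 10⁻ᴺ ≤ 0.0066 → 10⁻ᴺ ≤ 1.710e-07, so N ≥ 6.77.
At 6 places the error can reach 0.0386 m, but 7 places keeps it to 0.00386 m.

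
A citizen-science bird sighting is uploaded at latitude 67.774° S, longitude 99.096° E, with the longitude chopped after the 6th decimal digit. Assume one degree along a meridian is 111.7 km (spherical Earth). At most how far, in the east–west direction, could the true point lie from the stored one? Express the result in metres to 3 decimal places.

Truncating at 6 decimal places can drop up to a full unit in the last place, so the longitude may be off by as much as 1e-06°.
One degree of longitude at 67.774° is 111700 × cos 67.774° ≈ 111700 × 0.3783 = 42251.7 m.
East–west error: 1e-06° × 42251.7 m/° ≈ 0.0422517 m.

0.042 metres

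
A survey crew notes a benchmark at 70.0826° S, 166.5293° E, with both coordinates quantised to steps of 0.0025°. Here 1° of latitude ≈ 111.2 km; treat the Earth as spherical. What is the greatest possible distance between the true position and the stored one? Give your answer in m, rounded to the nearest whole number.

With a 0.0025° grid the true value lies within half a step, ±0.0025°/2 = ±0.00125°, of the stored one.
N–S: 0.00125° × 111200 m/° = 139 m.
East–west component at 70.0826°: 0.00125° × 111200 × cos 70.0826° ≈ 0.00125 × 37882 ≈ 47.3524 m.
The two errors are perpendicular, so the maximum displacement is √(139² + 47.3524²) ≈ 146.844 m.

147 m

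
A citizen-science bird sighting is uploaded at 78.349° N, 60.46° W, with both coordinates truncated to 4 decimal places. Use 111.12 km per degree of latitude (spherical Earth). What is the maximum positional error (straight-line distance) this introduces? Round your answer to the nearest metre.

11 metres

Truncating at 4 decimal places can drop up to a full unit in the last place, so each coordinate may be off by as much as 0.0001°.
Latitude error → 0.0001 × 111120 = 11.112 m along the meridian.
Longitude error → 0.0001 × 111120 × cos 78.349° = 0.0001 × 111120 × 0.2019 ≈ 2.24407 m.
Combining orthogonally: (11.112² + 2.24407²)^½ ≈ 11.3363 m.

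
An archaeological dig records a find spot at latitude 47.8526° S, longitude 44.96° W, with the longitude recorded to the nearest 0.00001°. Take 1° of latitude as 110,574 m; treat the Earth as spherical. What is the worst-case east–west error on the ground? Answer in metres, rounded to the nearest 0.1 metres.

0.4 metres

Rounding to 5 decimal places leaves the longitude within ±5e-06° of the true value.
Parallels shrink by cos φ, so at 47.8526° a degree of longitude is 110574 × 0.6710 ≈ 74199.6 m.
So at most 5e-06° × 74199.6 ≈ 0.370998 m east–west.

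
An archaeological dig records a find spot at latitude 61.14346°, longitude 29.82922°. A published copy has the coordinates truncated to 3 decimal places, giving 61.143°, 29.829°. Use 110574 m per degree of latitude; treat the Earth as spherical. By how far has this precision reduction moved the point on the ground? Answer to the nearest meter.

52 meters

The latitude changed by +0.00046° and the longitude by +0.00022°.
N–S: 0.00046° × 110574 m/° = 50.864 m.
E–W at 61.143°: 0.00022° × 110574 × cos 61.143° = 0.00022 × 110574 × 0.4826 ≈ 11.7405 m.
Distance: √(50.864² + 11.7405²) ≈ 52.2014 m.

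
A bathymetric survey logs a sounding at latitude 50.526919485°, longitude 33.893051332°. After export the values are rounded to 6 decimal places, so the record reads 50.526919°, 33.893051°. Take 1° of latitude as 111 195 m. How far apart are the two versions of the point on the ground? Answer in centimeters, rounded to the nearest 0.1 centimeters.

The latitude changed by +0.000000485° and the longitude by +0.000000332°.
N–S: 0.000000485° × 111195 m/° = 0.0539296 m.
East–west at this latitude: 0.000000332° × 111195 × cos 50.5269° ≈ 0.000000332 × 70688.4 = 0.0234685 m.
Hypotenuse of the two orthogonal shifts: √(0.0539296² + 0.0234685²) = 0.0588147 m.
That is 0.0588147 m = 5.8815 cm.

5.9 centimeters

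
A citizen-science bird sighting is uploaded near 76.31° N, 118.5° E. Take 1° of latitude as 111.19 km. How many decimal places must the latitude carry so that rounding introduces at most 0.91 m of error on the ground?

One degree of latitude covers 111190 m.
With N decimal places the half-ulp bound is 0.5·10⁻ᴺ°, or 0.5·10⁻ᴺ × 111190 m on the ground.
Need 0.5 × 111190 × 10⁻ᴺ ≤ 0.91 → 10⁻ᴺ ≤ 1.637e-05, so N ≥ 4.79.
At 4 places the error can reach 5.56 m, but 5 places keeps it to 0.556 m.

5 decimal places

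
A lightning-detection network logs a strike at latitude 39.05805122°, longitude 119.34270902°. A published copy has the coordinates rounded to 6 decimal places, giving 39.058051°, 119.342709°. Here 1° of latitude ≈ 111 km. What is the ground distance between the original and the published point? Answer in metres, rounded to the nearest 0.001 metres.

Δlat = 39.05805122 − 39.058051 = +0.00000022°; Δlon = 119.34270902 − 119.342709 = +0.00000002°.
North–south shift: 0.00000022 × 111000 = 0.02442 m.
East–west at this latitude: 0.00000002° × 111000 × cos 39.0581° ≈ 0.00000002 × 86192.4 = 0.00172385 m.
Hypotenuse of the two orthogonal shifts: √(0.02442² + 0.00172385²) = 0.0244808 m.

0.024 metres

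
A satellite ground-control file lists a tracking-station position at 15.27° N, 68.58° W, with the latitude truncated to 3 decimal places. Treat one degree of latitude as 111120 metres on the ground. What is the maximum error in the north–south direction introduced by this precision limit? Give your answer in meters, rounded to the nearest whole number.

Truncating at 3 decimal places can drop up to a full unit in the last place, so the latitude may be off by as much as 0.001°.
North–south distance: 0.001° × 111120 m/° = 111.12 m.

111 meters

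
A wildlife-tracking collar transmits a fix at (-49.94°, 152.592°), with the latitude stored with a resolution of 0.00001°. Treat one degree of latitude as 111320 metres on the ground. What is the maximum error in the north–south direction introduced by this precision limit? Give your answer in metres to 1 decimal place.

With a 0.00001° grid the true value lies within half a step, ±0.00001°/2 = ±5e-06°, of the stored one.
North–south distance: 5e-06° × 111320 m/° = 0.5566 m.

0.6 metres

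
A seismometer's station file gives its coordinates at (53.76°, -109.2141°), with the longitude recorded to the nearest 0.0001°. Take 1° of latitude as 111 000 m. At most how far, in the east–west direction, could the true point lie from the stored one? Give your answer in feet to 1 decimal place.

10.8 feet

Rounding to 4 decimal places leaves the longitude within ±5e-05° of the true value.
One degree of longitude at 53.76° is 111000 × cos 53.76° ≈ 111000 × 0.5912 = 65619.7 m.
So at most 5e-05° × 65619.7 ≈ 3.28099 m east–west.
Converting: 3.28099 m × 3.2808 ft/m ≈ 10.764 ft.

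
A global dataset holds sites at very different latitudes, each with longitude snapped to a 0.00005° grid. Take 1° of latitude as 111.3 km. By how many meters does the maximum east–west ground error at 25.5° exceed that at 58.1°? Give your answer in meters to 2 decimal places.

1.04 meters

With a 0.00005° grid the true value lies within half a step, ±0.00005°/2 = ±2.5e-05°, of the stored one.
Error at 25.5° = 2.5e-05° × 111300 × cos 25.5° ≈ 2.7825 × 0.9026 = 2.5114 m.
At 58.1°: 2.5e-05° × 111300 × cos 58.1° = 2.5e-05 × 111300 × 0.5284 ≈ 1.4704 m.
Difference: 2.5114 − 1.4704 = 1.0411 m.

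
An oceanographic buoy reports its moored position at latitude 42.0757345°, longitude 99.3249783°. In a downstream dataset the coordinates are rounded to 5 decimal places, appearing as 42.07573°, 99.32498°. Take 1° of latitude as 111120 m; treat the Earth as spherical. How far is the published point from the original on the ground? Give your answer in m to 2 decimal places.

0.52 m

Δlat = 42.0757345 − 42.07573 = +0.0000045°; Δlon = 99.3249783 − 99.32498 = -0.0000017°.
N–S: 0.0000045° × 111120 m/° = 0.50004 m.
E–W at 42.0757°: -0.0000017° × 111120 × cos 42.0757° = -0.0000017 × 111120 × 0.7423 ≈ -0.140216 m.
Distance: √(0.50004² + 0.140216²) ≈ 0.519327 m.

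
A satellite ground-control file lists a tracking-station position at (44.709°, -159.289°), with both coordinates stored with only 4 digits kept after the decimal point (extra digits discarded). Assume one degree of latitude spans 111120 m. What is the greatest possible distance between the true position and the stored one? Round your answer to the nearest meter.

14 meters

Truncating at 4 decimal places can drop up to a full unit in the last place, so each coordinate may be off by as much as 0.0001°.
Latitude error → 0.0001 × 111120 = 11.112 m along the meridian.
E–W at 44.709°: 0.0001° × 111120 × cos 44.709° = 0.0001 × 111120 × 0.7107 ≈ 7.89718 m.
The two errors are perpendicular, so the maximum displacement is √(11.112² + 7.89718²) ≈ 13.6324 m.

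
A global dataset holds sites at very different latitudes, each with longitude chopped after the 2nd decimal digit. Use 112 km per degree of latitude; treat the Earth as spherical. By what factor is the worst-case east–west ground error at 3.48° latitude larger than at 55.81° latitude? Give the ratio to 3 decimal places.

1.776

Truncating at 2 decimal places can drop up to a full unit in the last place, so the longitude may be off by as much as 0.01°.
At 3.48°: 0.01° × 112000 × cos 3.48° = 0.01 × 112000 × 0.9982 ≈ 1117.9 m.
At 55.81°: 0.01° × 112000 × cos 55.81° = 0.01 × 112000 × 0.5619 ≈ 629.37 m.
The ratio reduces to cos 3.48° / cos 55.81° = 0.9982/0.5619 ≈ 1.7763.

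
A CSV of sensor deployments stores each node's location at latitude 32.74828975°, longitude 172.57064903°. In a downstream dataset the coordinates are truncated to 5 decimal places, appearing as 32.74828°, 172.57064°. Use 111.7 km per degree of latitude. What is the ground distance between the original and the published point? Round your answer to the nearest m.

1 m

The latitude changed by +0.00000975° and the longitude by +0.00000903°.
North–south shift: 0.00000975 × 111700 = 1.08907 m.
E–W at 32.7483°: 0.00000903° × 111700 × cos 32.7483° = 0.00000903 × 111700 × 0.8411 ≈ 0.848331 m.
Hypotenuse of the two orthogonal shifts: √(1.08907² + 0.848331²) = 1.38049 m.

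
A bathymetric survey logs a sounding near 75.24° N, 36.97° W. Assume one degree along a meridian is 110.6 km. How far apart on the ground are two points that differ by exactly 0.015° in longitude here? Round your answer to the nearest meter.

At 75.24° a degree of longitude is 110600 × cos 75.24° ≈ 28177.6 m, so 0.015° corresponds to 422.665 m.

423 meters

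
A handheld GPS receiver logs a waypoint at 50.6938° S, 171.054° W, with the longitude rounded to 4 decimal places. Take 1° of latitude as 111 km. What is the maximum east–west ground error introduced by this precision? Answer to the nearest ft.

Rounding to 4 decimal places leaves the longitude within ±5e-05° of the true value.
At latitude 50.6938° a degree of longitude spans 111000 m × cos 50.6938° = 111000 × 0.6335 ≈ 70314.6 m.
East–west error: 5e-05° × 70314.6 m/° ≈ 3.51573 m.
In feet: 3.51573 m ÷ 0.3048 ≈ 11.535 ft.

12 ft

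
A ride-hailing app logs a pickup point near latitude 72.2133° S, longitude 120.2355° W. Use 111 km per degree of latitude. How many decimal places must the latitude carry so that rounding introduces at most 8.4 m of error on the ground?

4 decimal places

One degree of latitude covers 111000 m.
Rounding to N decimal places gives at most 0.5 × 10⁻ᴺ degrees of error, i.e. 0.5 × 10⁻ᴺ × 111000 m.
Setting 55500 × 10⁻ᴺ ≤ 8.4 gives 10ᴺ ≥ 6607, i.e. N ≥ 3.82.
At 3 places the error can reach 55.5 m, but 4 places keeps it to 5.55 m.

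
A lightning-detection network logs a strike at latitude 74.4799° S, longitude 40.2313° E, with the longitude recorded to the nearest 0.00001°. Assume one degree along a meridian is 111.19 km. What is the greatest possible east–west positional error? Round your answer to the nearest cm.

15 cm

Rounding to 5 decimal places leaves the longitude within ±5e-06° of the true value.
Parallels shrink by cos φ, so at 74.4799° a degree of longitude is 111190 × 0.2676 ≈ 29751.8 m.
So at most 5e-06° × 29751.8 ≈ 0.148759 m east–west.
That is 0.148759 m = 14.876 cm.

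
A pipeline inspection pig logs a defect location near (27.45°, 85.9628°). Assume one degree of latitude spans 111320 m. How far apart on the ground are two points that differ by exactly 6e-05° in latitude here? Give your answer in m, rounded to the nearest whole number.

7 m

Along a meridian 6e-05° is 6e-05 × 111320 = 6.6792 m.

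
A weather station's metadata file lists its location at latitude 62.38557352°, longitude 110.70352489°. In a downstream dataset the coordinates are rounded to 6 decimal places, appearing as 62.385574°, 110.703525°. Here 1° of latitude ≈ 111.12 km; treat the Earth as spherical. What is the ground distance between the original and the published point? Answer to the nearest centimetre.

The latitude changed by -0.00000048° and the longitude by -0.00000011°.
N–S: -0.00000048° × 111120 m/° = -0.0533376 m.
E–W at 62.3856°: -0.00000011° × 111120 × cos 62.3856° = -0.00000011 × 111120 × 0.4635 ≈ -0.00566569 m.
Hypotenuse of the two orthogonal shifts: √(0.0533376² + 0.00566569²) = 0.0536377 m.
That is 0.0536377 m = 5.3638 cm.

5 centimetres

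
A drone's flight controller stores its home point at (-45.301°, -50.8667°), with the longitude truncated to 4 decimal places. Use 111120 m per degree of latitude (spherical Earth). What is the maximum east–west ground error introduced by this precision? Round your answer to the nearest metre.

Truncating at 4 decimal places can drop up to a full unit in the last place, so the longitude may be off by as much as 0.0001°.
At latitude 45.301° a degree of longitude spans 111120 m × cos 45.301° = 111120 × 0.7034 ≈ 78159.8 m.
Maximum E–W displacement: 0.0001 × 78159.8 = 7.81598 m.

8 metres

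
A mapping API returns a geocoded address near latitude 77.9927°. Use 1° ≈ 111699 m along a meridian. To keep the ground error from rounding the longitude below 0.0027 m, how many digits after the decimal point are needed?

At 77.9927° one degree of longitude covers 111699 × cos 77.9927° ≈ 111699 × 0.2080 ≈ 23237.4 m.
Rounding to N decimal places gives at most 0.5 × 10⁻ᴺ degrees of error, i.e. 0.5 × 10⁻ᴺ × 23237.4 m.
Setting 11618.7 × 10⁻ᴺ ≤ 0.0027 gives 10ᴺ ≥ 4.303e+06, i.e. N ≥ 6.63.
At 6 places the error can reach 0.0116 m, but 7 places keeps it to 0.00116 m.

7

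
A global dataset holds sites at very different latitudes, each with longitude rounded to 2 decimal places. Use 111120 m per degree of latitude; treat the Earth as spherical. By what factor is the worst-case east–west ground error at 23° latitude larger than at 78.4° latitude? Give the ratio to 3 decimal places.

4.578

Rounding to 2 decimal places leaves the longitude within ±0.005° of the true value.
At 23°: 0.005° × 111120 × cos 23° = 0.005 × 111120 × 0.9205 ≈ 511.43 m.
At 78.4°: 0.005° × 111120 × cos 78.4° = 0.005 × 111120 × 0.2011 ≈ 111.72 m.
The ratio reduces to cos 23° / cos 78.4° = 0.9205/0.2011 ≈ 4.5779.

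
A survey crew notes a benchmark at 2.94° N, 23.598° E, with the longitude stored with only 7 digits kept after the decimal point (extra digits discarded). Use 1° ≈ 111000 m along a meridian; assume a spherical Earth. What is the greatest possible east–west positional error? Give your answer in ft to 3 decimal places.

Truncating at 7 decimal places can drop up to a full unit in the last place, so the longitude may be off by as much as 1e-07°.
Parallels shrink by cos φ, so at 2.94° a degree of longitude is 111000 × 0.9987 ≈ 110854 m.
East–west error: 1e-07° × 110854 m/° ≈ 0.0110854 m.
Converting: 0.0110854 m × 3.2808 ft/m ≈ 0.036369 ft.

0.036 ft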